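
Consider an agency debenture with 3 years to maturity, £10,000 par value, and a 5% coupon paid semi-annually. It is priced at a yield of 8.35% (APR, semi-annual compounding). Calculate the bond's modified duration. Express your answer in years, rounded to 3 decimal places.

2.700 years

Periodic yield y = 0.04175. First find Macaulay duration:
  t   CF        PV=CF/(1+0.04175)^t    t·PV
  1       250.00       239.9808       239.9808
  2       250.00       230.3631       460.7263
  3       250.00       221.1309       663.3928
  4       250.00       212.2687       849.0748
  5       250.00       203.7617     1,018.8083
  6    10,250.00     8,019.4173    48,116.5035
  Σ                  9,126.9225    51,348.4865
P = 9,126.9225; Macaulay duration = 51,348.4865 / 9,126.9225 = 5.62605 half-year periods = 2.81302 years.
Modified duration = D_Mac / (1 + y) = 2.81302 / 1.04175 = 2.70029 years.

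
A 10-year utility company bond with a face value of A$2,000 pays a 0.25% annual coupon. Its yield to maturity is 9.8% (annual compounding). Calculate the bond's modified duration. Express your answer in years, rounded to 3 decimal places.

8.926 years

Periodic yield y = 0.098. First find Macaulay duration:
  t   CF        PV=CF/(1+0.098)^t    t·PV
  1         5.00         4.5537         4.5537
  2         5.00         4.1473         8.2946
  3         5.00         3.7771        11.3314
  4         5.00         3.4400        13.7601
  5         5.00         3.1330        15.6649
  6         5.00         2.8534        17.1201
  7         5.00         2.5987        18.1908
  8         5.00         2.3667        18.9340
  9         5.00         2.1555        19.3995
  10    2,005.00       787.2107     7,872.1068
  Σ                    816.2361     7,999.3559
P = 816.2361; Macaulay duration = 7,999.3559 / 816.2361 = 9.80030 years.
Modified duration = D_Mac / (1 + y) = 9.80030 / 1.098 = 8.92559 years.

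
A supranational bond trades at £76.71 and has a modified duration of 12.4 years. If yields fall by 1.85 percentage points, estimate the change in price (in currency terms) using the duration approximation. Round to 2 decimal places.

+£17.60

Duration approximation: ΔP/P ≈ -D_mod · Δy = -12.4 × (-0.0185) = +0.229400.
ΔP ≈ 76.71 × (+0.229400) = +17.597274.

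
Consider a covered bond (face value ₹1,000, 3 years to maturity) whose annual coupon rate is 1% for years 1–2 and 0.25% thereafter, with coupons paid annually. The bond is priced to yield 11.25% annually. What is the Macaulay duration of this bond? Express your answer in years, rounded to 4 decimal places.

2.9650 years

Periodic yield y = 0.1125. Discount each cash flow and weight by its year:
  t   CF        PV=CF/(1+0.1125)^t    t·PV
  1        10.00         8.9888         8.9888
  2        10.00         8.0798        16.1596
  3     1,002.50       728.0888     2,184.2663
  Σ                    745.1573     2,209.4146
Price P = Σ PV = 745.1573.
Macaulay duration = Σ(t·PV) / P = 2,209.4146 / 745.1573 = 2.96503 years.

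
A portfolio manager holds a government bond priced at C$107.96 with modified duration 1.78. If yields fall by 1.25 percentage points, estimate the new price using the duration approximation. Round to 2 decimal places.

C$110.36

Duration approximation: ΔP/P ≈ -D_mod · Δy = -1.78 × (-0.0125) = +0.022250.
New price ≈ 107.96 × (1 + 0.022250) = 110.36211.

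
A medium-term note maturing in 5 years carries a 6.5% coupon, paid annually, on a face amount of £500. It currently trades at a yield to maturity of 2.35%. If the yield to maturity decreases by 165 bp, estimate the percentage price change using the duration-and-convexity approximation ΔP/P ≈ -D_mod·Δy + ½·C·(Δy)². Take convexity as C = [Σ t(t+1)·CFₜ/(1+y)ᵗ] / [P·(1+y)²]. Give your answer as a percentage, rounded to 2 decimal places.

+7.56%

With y = 0.0235:
  t   CF        PV=CF/(1+0.0235)^t    t·PV        t(t+1)·PV
  1        32.50        31.7538        31.7538          63.5076
  2        32.50        31.0247        62.0494         186.1482
  3        32.50        30.3124        90.9371         363.7484
  4        32.50        29.6164       118.4655         592.3276
  5       532.50       474.1114     2,370.5569      14,223.3413
  Σ                    596.8186     2,673.7627      15,429.0731
P = 596.8186; D_Mac = 4.48003 yrs; D_mod = 4.37716 yrs; C = 24.67867.
Duration effect: -4.37716 × (-0.0165) = +0.072223
Convexity effect: 0.5 × 24.67867 × (-0.0165)² = +0.0033594
ΔP/P ≈ +0.072223 + 0.0033594 = +0.075583 = +7.5583%.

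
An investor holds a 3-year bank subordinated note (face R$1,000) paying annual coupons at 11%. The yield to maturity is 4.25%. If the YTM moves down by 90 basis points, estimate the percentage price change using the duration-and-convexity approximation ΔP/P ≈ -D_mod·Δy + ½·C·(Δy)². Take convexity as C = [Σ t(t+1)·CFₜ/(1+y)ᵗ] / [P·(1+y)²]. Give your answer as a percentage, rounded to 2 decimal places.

+2.40%

With y = 0.0425:
  t   CF        PV=CF/(1+0.0425)^t    t·PV        t(t+1)·PV
  1       110.00       105.5156       105.5156         211.0312
  2       110.00       101.2140       202.4280         607.2840
  3     1,110.00       979.7038     2,939.1114      11,756.4455
  Σ                  1,186.4334     3,247.0549      12,574.7606
P = 1,186.4334; D_Mac = 2.73682 yrs; D_mod = 2.62525 yrs; C = 9.75224.
Duration effect: -2.62525 × (-0.009) = +0.023627
Convexity effect: 0.5 × 9.75224 × (-0.009)² = +0.0003950
ΔP/P ≈ +0.023627 + 0.0003950 = +0.024022 = +2.4022%.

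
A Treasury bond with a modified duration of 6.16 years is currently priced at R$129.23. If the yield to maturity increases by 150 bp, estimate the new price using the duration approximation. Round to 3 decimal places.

Duration approximation: ΔP/P ≈ -D_mod · Δy = -6.16 × (+0.015) = -0.092400.
New price ≈ 129.23 × (1 - 0.092400) = 117.289148.

R$117.289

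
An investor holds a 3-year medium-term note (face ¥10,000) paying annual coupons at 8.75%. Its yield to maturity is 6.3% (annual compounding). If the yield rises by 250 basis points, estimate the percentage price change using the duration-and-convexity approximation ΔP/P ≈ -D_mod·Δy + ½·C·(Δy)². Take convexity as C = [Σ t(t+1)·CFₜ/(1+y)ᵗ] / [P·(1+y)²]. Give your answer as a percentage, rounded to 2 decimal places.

With y = 0.063:
  t   CF        PV=CF/(1+0.063)^t    t·PV        t(t+1)·PV
  1       875.00       823.1421       823.1421       1,646.2841
  2       875.00       774.3575     1,548.7151       4,646.1452
  3    10,875.00     9,053.7703    27,161.3109     108,645.2436
  Σ                 10,651.2699    29,533.1680     114,937.6729
P = 10,651.2699; D_Mac = 2.77274 yrs; D_mod = 2.60841 yrs; C = 9.54980.
Duration effect: -2.60841 × (+0.025) = -0.065210
Convexity effect: 0.5 × 9.54980 × (0.025)² = +0.0029843
ΔP/P ≈ -0.065210 + 0.0029843 = -0.062226 = -6.2226%.

-6.22%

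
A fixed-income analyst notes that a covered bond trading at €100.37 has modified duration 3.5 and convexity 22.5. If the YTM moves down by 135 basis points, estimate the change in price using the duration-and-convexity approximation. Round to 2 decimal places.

+€4.95

Duration effect: -D_mod·Δy = -3.5 × (-0.0135) = +0.047250
Convexity effect: ½·C·(Δy)² = 0.5 × 22.5 × (-0.0135)² = +0.0020503125
ΔP/P ≈ +0.047250 + 0.0020503125 = +0.0493003125
ΔP ≈ 100.37 × (+0.0493003125) = +4.948272365625.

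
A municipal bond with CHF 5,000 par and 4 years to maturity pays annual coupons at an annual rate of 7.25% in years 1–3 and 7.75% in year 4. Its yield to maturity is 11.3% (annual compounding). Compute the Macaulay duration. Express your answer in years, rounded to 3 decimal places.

3.584 years

Periodic yield y = 0.113. Discount each cash flow and weight by its year:
  t   CF        PV=CF/(1+0.113)^t    t·PV
  1       362.50       325.6963       325.6963
  2       362.50       292.6292       585.2584
  3       362.50       262.9193       788.7580
  4     5,387.50     3,510.8043    14,043.2173
  Σ                  4,392.0492    15,742.9301
Price P = Σ PV = 4,392.0492.
Macaulay duration = Σ(t·PV) / P = 15,742.9301 / 4,392.0492 = 3.58442 years.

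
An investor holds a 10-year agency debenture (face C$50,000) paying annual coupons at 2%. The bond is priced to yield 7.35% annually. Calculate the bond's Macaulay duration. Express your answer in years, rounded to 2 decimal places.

Periodic yield y = 0.0735. Discount each cash flow and weight by its year:
  t   CF        PV=CF/(1+0.0735)^t    t·PV
  1     1,000.00       931.5324       931.5324
  2     1,000.00       867.7526     1,735.5051
  3     1,000.00       808.3396     2,425.0188
  4     1,000.00       752.9945     3,011.9780
  5     1,000.00       701.4388     3,507.1938
  6     1,000.00       653.4129     3,920.4774
  7     1,000.00       608.6753     4,260.7269
  8     1,000.00       567.0007     4,536.0058
  9     1,000.00       528.1795     4,753.6157
  10   51,000.00    25,092.8325   250,928.3254
  Σ                 31,512.1587   280,010.3793
Price P = Σ PV = 31,512.1587.
Macaulay duration = Σ(t·PV) / P = 280,010.3793 / 31,512.1587 = 8.88579 years.

8.89 years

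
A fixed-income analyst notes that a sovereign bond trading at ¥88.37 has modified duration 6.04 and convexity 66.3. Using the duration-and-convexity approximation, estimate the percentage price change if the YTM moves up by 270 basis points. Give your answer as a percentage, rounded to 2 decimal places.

Duration effect: -D_mod·Δy = -6.04 × (+0.027) = -0.163080
Convexity effect: ½·C·(Δy)² = 0.5 × 66.3 × (0.027)² = +0.02416635
ΔP/P ≈ -0.163080 + 0.02416635 = -0.13891365
= -13.891365%.

-13.89%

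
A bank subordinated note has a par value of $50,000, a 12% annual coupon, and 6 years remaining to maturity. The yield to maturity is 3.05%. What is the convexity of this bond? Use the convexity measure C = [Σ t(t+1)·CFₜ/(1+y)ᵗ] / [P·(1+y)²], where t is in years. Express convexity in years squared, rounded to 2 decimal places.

With y = 0.0305:
  t   CF        PV=CF/(1+0.0305)^t    t·PV        t(t+1)·PV
  1     6,000.00     5,822.4163     5,822.4163      11,644.8326
  2     6,000.00     5,650.0886    11,300.1772      33,900.5316
  3     6,000.00     5,482.8613    16,448.5840      65,794.3360
  4     6,000.00     5,320.5835    21,282.3341     106,411.6706
  5     6,000.00     5,163.1087    25,815.5436     154,893.2615
  6    56,000.00    46,762.7508   280,576.5047   1,964,035.5330
  Σ                 74,201.8093   361,245.5599   2,336,680.1653
P = 74,201.8093.
Convexity = Σ t(t+1)·PV / [P·(1+y)²] = 2,336,680.1653 / (74,201.8093 × 1.061930) = 29.65438.

29.65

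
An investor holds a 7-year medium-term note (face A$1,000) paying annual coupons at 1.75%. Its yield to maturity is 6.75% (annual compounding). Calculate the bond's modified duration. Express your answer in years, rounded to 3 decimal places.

Periodic yield y = 0.0675. First find Macaulay duration:
  t   CF        PV=CF/(1+0.0675)^t    t·PV
  1        17.50        16.3934        16.3934
  2        17.50        15.3569        30.7137
  3        17.50        14.3858        43.1574
  4        17.50        13.4762        53.9047
  5        17.50        12.6240        63.1202
  6        17.50        11.8258        70.9548
  7     1,017.50       644.1088     4,508.7616
  Σ                    728.1709     4,787.0059
P = 728.1709; Macaulay duration = 4,787.0059 / 728.1709 = 6.57401 years.
Modified duration = D_Mac / (1 + y) = 6.57401 / 1.0675 = 6.15833 years.

6.158 years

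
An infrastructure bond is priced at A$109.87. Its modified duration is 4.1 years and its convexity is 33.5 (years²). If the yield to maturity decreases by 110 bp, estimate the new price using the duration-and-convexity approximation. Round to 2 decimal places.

A$115.05

Duration effect: -D_mod·Δy = -4.1 × (-0.011) = +0.045100
Convexity effect: ½·C·(Δy)² = 0.5 × 33.5 × (-0.011)² = +0.00202675
ΔP/P ≈ +0.045100 + 0.00202675 = +0.04712675
New price ≈ 109.87 × (1 + 0.04712675) = 115.0478160225.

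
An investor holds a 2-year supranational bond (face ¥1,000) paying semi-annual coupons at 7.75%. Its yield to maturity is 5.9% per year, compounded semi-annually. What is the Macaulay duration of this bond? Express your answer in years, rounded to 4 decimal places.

Periodic yield y = 0.0295. Discount each cash flow and weight by its period:
  t   CF        PV=CF/(1+0.0295)^t    t·PV
  1        38.75        37.6396        37.6396
  2        38.75        36.5611        73.1222
  3        38.75        35.5134       106.5403
  4     1,038.75       924.7102     3,698.8407
  Σ                  1,034.4243     3,916.1428
Price P = Σ PV = 1,034.4243.
Macaulay duration = Σ(t·PV) / P = 3,916.1428 / 1,034.4243 = 3.78582 half-year periods.
In years: 3.78582 / 2 = 1.89291 years.

1.8929 years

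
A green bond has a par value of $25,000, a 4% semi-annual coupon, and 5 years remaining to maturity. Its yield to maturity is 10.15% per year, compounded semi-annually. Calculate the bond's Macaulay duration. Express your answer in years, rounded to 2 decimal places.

4.51 years

Periodic yield y = 0.05075. Discount each cash flow and weight by its period:
  t   CF        PV=CF/(1+0.05075)^t    t·PV
  1       500.00       475.8506       475.8506
  2       500.00       452.8676       905.7351
  3       500.00       430.9946     1,292.9837
  4       500.00       410.1780     1,640.7122
  5       500.00       390.3669     1,951.8346
  6       500.00       371.5127     2,229.0759
  7       500.00       353.5690     2,474.9832
  8       500.00       336.4921     2,691.9364
  9       500.00       320.2399     2,882.1589
  10   25,500.00    15,543.4061   155,434.0609
  Σ                 19,085.4774   171,979.3316
Price P = Σ PV = 19,085.4774.
Macaulay duration = Σ(t·PV) / P = 171,979.3316 / 19,085.4774 = 9.01100 half-year periods.
In years: 9.01100 / 2 = 4.50550 years.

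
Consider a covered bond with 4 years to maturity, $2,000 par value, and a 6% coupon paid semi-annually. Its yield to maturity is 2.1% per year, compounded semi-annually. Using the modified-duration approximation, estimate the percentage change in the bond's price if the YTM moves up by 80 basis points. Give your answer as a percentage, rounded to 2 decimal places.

-2.89%

Periodic yield y = 0.0105. Modified duration first:
  t   CF        PV=CF/(1+0.0105)^t    t·PV
  1        60.00        59.3765        59.3765
  2        60.00        58.7596       117.5191
  3        60.00        58.1490       174.4470
  4        60.00        57.5448       230.1791
  5        60.00        56.9468       284.7342
  6        60.00        56.3551       338.1307
  7        60.00        55.7695       390.3867
  8     2,060.00     1,894.8580    15,158.8643
  Σ                  2,297.7594    16,753.6378
P = 2,297.7594; D_Mac = 7.29129 half-year periods = 3.64565 yrs; D_mod = 3.64565/(1+0.0105) = 3.60777 yrs.
ΔP/P ≈ -D_mod · Δy = -3.60777 × (+0.008) = -0.028862 = -2.8862%.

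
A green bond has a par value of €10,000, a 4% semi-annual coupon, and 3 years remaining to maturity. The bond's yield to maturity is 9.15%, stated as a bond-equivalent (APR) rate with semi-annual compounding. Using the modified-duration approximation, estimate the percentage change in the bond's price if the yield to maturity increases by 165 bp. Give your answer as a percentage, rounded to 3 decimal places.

Periodic yield y = 0.04575. Modified duration first:
  t   CF        PV=CF/(1+0.04575)^t    t·PV
  1       200.00       191.2503       191.2503
  2       200.00       182.8834       365.7668
  3       200.00       174.8825       524.6475
  4       200.00       167.2317       668.9266
  5       200.00       159.9155       799.5776
  6    10,200.00     7,798.8925    46,793.3548
  Σ                  8,675.0558    49,343.5237
P = 8,675.0558; D_Mac = 5.68798 half-year periods = 2.84399 yrs; D_mod = 2.84399/(1+0.04575) = 2.71957 yrs.
ΔP/P ≈ -D_mod · Δy = -2.71957 × (+0.0165) = -0.044873 = -4.4873%.

-4.487%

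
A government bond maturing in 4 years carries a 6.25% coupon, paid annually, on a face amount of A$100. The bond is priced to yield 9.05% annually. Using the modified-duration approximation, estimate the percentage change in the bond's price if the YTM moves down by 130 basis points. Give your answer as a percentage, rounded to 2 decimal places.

+4.34%

Periodic yield y = 0.0905. Modified duration first:
  t   CF        PV=CF/(1+0.0905)^t    t·PV
  1         6.25         5.7313         5.7313
  2         6.25         5.2557        10.5114
  3         6.25         4.8195        14.4585
  4       106.25        75.1322       300.5289
  Σ                     90.9387       331.2301
P = 90.9387; D_Mac = 3.64234 yrs; D_mod = 3.64234/(1+0.0905) = 3.34007 yrs.
ΔP/P ≈ -D_mod · Δy = -3.34007 × (-0.013) = +0.043421 = +4.3421%.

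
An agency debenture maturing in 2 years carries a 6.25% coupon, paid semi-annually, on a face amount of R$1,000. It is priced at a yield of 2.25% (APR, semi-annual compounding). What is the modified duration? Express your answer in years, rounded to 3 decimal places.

1.893 years

Periodic yield y = 0.01125. First find Macaulay duration:
  t   CF        PV=CF/(1+0.01125)^t    t·PV
  1        31.25        30.9023        30.9023
  2        31.25        30.5586        61.1171
  3        31.25        30.2186        90.6558
  4     1,031.25       986.1201     3,944.4805
  Σ                  1,077.7996     4,127.1558
P = 1,077.7996; Macaulay duration = 4,127.1558 / 1,077.7996 = 3.82924 half-year periods = 1.91462 years.
Modified duration = D_Mac / (1 + y) = 1.91462 / 1.01125 = 1.89332 years.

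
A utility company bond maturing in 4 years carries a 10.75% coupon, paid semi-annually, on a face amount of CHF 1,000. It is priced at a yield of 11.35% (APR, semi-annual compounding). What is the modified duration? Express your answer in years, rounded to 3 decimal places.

3.167 years

Periodic yield y = 0.05675. First find Macaulay duration:
  t   CF        PV=CF/(1+0.05675)^t    t·PV
  1        53.75        50.8635        50.8635
  2        53.75        48.1320        96.2640
  3        53.75        45.5472       136.6416
  4        53.75        43.1012       172.4048
  5        53.75        40.7866       203.9329
  6        53.75        38.5962       231.5774
  7        53.75        36.5235       255.6647
  8     1,053.75       677.5784     5,420.6270
  Σ                    981.1286     6,567.9758
P = 981.1286; Macaulay duration = 6,567.9758 / 981.1286 = 6.69431 half-year periods = 3.34715 years.
Modified duration = D_Mac / (1 + y) = 3.34715 / 1.05675 = 3.16740 years.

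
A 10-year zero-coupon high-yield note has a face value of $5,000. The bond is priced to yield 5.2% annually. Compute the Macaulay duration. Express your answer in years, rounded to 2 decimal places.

10.00 years

A zero-coupon bond has a single cash flow at maturity, so its Macaulay duration equals its maturity: 10 years.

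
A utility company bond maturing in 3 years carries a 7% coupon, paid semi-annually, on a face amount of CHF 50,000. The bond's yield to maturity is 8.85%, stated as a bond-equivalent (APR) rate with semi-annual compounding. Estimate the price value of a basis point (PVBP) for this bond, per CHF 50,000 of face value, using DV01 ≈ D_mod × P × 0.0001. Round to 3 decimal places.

CHF 12.540

Periodic yield y = 0.04425.
  t   CF        PV=CF/(1+0.04425)^t    t·PV
  1     1,750.00     1,675.8439     1,675.8439
  2     1,750.00     1,604.8302     3,209.6603
  3     1,750.00     1,536.8256     4,610.4769
  4     1,750.00     1,471.7028     5,886.8112
  5     1,750.00     1,409.3395     7,046.6976
  6    51,750.00    39,910.1583   239,460.9499
  Σ                 47,608.7003   261,890.4398
P = 47,608.7003; D_Mac = 5.50089 half-year periods = 2.75045 yrs; D_mod = 2.63390 yrs.
DV01 ≈ 2.63390 × 47,608.7003 × 0.0001 = 12.539643.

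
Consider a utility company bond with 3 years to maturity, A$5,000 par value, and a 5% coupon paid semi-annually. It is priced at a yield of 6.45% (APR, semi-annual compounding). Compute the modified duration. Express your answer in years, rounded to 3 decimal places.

2.731 years

Periodic yield y = 0.03225. First find Macaulay duration:
  t   CF        PV=CF/(1+0.03225)^t    t·PV
  1       125.00       121.0947       121.0947
  2       125.00       117.3114       234.6228
  3       125.00       113.6463       340.9389
  4       125.00       110.0957       440.3829
  5       125.00       106.6561       533.2803
  6     5,125.00     4,236.2787    25,417.6720
  Σ                  4,805.0829    27,087.9916
P = 4,805.0829; Macaulay duration = 27,087.9916 / 4,805.0829 = 5.63736 half-year periods = 2.81868 years.
Modified duration = D_Mac / (1 + y) = 2.81868 / 1.03225 = 2.73062 years.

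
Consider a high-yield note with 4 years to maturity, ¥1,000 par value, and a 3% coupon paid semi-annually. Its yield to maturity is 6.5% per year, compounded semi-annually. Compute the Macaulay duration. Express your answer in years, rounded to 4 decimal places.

Periodic yield y = 0.0325. Discount each cash flow and weight by its period:
  t   CF        PV=CF/(1+0.0325)^t    t·PV
  1        15.00        14.5278        14.5278
  2        15.00        14.0706        28.1411
  3        15.00        13.6277        40.8830
  4        15.00        13.1987        52.7948
  5        15.00        12.7832        63.9162
  6        15.00        12.3809        74.2852
  7        15.00        11.9912        83.9381
  8     1,015.00       785.8607     6,286.8854
  Σ                    878.4407     6,645.3716
Price P = Σ PV = 878.4407.
Macaulay duration = Σ(t·PV) / P = 6,645.3716 / 878.4407 = 7.56496 half-year periods.
In years: 7.56496 / 2 = 3.78248 years.

3.7825 years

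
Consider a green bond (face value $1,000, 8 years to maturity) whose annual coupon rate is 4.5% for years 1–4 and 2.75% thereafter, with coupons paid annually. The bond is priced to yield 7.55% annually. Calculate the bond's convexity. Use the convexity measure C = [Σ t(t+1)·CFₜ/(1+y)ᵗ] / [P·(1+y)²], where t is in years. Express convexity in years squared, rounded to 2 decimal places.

With y = 0.0755:
  t   CF        PV=CF/(1+0.0755)^t    t·PV        t(t+1)·PV
  1        45.00        41.8410        41.8410          83.6820
  2        45.00        38.9038        77.8075         233.4226
  3        45.00        36.1727       108.5182         434.0727
  4        45.00        33.6334       134.5336         672.6681
  5        27.50        19.1109        95.5544         573.3263
  6        27.50        17.7693       106.6158         746.3104
  7        27.50        16.5219       115.6532         925.2260
  8     1,027.50       573.9823     4,591.8585      41,326.7268
  Σ                    777.9353     5,272.3823      44,995.4350
P = 777.9353.
Convexity = Σ t(t+1)·PV / [P·(1+y)²] = 44,995.4350 / (777.9353 × 1.156700) = 50.00393.

50.00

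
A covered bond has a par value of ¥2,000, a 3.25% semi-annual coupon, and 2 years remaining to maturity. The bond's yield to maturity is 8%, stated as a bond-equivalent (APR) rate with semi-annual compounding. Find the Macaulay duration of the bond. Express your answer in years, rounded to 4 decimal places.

Periodic yield y = 0.04. Discount each cash flow and weight by its period:
  t   CF        PV=CF/(1+0.04)^t    t·PV
  1        32.50        31.2500        31.2500
  2        32.50        30.0481        60.0962
  3        32.50        28.8924        86.6771
  4     2,032.50     1,737.3895     6,949.5581
  Σ                  1,827.5800     7,127.5814
Price P = Σ PV = 1,827.5800.
Macaulay duration = Σ(t·PV) / P = 7,127.5814 / 1,827.5800 = 3.90001 half-year periods.
In years: 3.90001 / 2 = 1.95001 years.

1.9500 years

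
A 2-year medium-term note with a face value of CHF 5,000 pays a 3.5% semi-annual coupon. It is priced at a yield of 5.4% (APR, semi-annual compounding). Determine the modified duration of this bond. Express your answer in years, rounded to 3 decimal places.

1.897 years

Periodic yield y = 0.027. First find Macaulay duration:
  t   CF        PV=CF/(1+0.027)^t    t·PV
  1        87.50        85.1996        85.1996
  2        87.50        82.9597       165.9194
  3        87.50        80.7787       242.3360
  4     5,087.50     4,573.2258    18,292.9033
  Σ                  4,822.1638    18,786.3584
P = 4,822.1638; Macaulay duration = 18,786.3584 / 4,822.1638 = 3.89584 half-year periods = 1.94792 years.
Modified duration = D_Mac / (1 + y) = 1.94792 / 1.027 = 1.89671 years.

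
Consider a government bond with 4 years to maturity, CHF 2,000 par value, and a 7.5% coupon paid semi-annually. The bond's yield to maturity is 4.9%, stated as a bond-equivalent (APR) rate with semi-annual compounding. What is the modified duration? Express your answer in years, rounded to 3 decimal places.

Periodic yield y = 0.0245. First find Macaulay duration:
  t   CF        PV=CF/(1+0.0245)^t    t·PV
  1        75.00        73.2064        73.2064
  2        75.00        71.4558       142.9116
  3        75.00        69.7470       209.2409
  4        75.00        68.0790       272.3162
  5        75.00        66.4510       332.2549
  6        75.00        64.8619       389.1712
  7        75.00        63.3108       443.1753
  8     2,075.00     1,709.7098    13,677.6783
  Σ                  2,186.8216    15,539.9549
P = 2,186.8216; Macaulay duration = 15,539.9549 / 2,186.8216 = 7.10618 half-year periods = 3.55309 years.
Modified duration = D_Mac / (1 + y) = 3.55309 / 1.0245 = 3.46812 years.

3.468 years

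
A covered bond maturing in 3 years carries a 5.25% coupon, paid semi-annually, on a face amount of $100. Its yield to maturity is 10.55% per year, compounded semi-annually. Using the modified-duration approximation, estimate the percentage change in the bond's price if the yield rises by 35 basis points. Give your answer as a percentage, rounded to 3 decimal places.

-0.930%

Periodic yield y = 0.05275. Modified duration first:
  t   CF        PV=CF/(1+0.05275)^t    t·PV
  1        2.625         2.4935         2.4935
  2        2.625         2.3685         4.7371
  3        2.625         2.2498         6.7495
  4        2.625         2.1371         8.5485
  5        2.625         2.0300        10.1502
  6      102.625        75.3879       452.3274
  Σ                     86.6669       485.0061
P = 86.6669; D_Mac = 5.59621 half-year periods = 2.79810 yrs; D_mod = 2.79810/(1+0.05275) = 2.65790 yrs.
ΔP/P ≈ -D_mod · Δy = -2.65790 × (+0.0035) = -0.009303 = -0.9303%.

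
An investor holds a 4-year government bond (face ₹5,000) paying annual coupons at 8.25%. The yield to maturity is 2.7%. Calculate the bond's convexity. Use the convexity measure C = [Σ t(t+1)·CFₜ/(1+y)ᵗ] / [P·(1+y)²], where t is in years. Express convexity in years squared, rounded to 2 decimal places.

16.49

With y = 0.027:
  t   CF        PV=CF/(1+0.027)^t    t·PV        t(t+1)·PV
  1       412.50       401.6553       401.6553         803.3106
  2       412.50       391.0957       782.1914       2,346.5743
  3       412.50       380.8138     1,142.4413       4,569.7650
  4     5,412.50     4,865.3729    19,461.4917      97,307.4587
  Σ                  6,038.9377    21,787.7797     105,027.1087
P = 6,038.9377.
Convexity = Σ t(t+1)·PV / [P·(1+y)²] = 105,027.1087 / (6,038.9377 × 1.054729) = 16.48921.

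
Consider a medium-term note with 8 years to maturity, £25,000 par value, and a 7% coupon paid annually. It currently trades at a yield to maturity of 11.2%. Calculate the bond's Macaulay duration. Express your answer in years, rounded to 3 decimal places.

Periodic yield y = 0.112. Discount each cash flow and weight by its year:
  t   CF        PV=CF/(1+0.112)^t    t·PV
  1     1,750.00     1,573.7410     1,573.7410
  2     1,750.00     1,415.2347     2,830.4694
  3     1,750.00     1,272.6931     3,818.0793
  4     1,750.00     1,144.5082     4,578.0327
  5     1,750.00     1,029.2340     5,146.1699
  6     1,750.00       925.5701     5,553.4207
  7     1,750.00       832.3472     5,826.4306
  8    26,750.00    11,441.5665    91,532.5318
  Σ                 19,634.8948   120,858.8754
Price P = Σ PV = 19,634.8948.
Macaulay duration = Σ(t·PV) / P = 120,858.8754 / 19,634.8948 = 6.15531 years.

6.155 years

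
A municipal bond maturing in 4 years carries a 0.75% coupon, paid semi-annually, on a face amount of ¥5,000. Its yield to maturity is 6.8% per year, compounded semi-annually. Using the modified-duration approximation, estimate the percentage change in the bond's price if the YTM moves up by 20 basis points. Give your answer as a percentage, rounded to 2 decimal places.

Periodic yield y = 0.034. Modified duration first:
  t   CF        PV=CF/(1+0.034)^t    t·PV
  1        18.75        18.1335        18.1335
  2        18.75        17.5372        35.0744
  3        18.75        16.9605        50.8816
  4        18.75        16.4028        65.6114
  5        18.75        15.8635        79.3174
  6        18.75        15.3419        92.0512
  7        18.75        14.8374       103.8617
  8     5,018.75     3,840.8845    30,727.0764
  Σ                  3,955.9613    31,172.0075
P = 3,955.9613; D_Mac = 7.87976 half-year periods = 3.93988 yrs; D_mod = 3.93988/(1+0.034) = 3.81033 yrs.
ΔP/P ≈ -D_mod · Δy = -3.81033 × (+0.002) = -0.007621 = -0.7621%.

-0.76%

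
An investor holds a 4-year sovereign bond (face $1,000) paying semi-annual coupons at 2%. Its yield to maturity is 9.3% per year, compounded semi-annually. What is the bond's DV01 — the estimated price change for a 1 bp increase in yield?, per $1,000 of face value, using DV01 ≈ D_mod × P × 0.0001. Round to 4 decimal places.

$0.2791

Periodic yield y = 0.0465.
  t   CF        PV=CF/(1+0.0465)^t    t·PV
  1        10.00         9.5557         9.5557
  2        10.00         9.1311        18.2621
  3        10.00         8.7253        26.1760
  4        10.00         8.3376        33.3506
  5        10.00         7.9672        39.8358
  6        10.00         7.6132        45.6789
  7        10.00         7.2749        50.9241
  8     1,010.00       702.1138     5,616.9104
  Σ                    760.7187     5,840.6937
P = 760.7187; D_Mac = 7.67786 half-year periods = 3.83893 yrs; D_mod = 3.66835 yrs.
DV01 ≈ 3.66835 × 760.7187 × 0.0001 = 0.279058.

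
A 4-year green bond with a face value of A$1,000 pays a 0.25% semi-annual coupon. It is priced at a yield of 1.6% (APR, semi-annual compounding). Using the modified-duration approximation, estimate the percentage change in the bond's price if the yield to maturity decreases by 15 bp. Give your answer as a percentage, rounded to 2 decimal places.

Periodic yield y = 0.008. Modified duration first:
  t   CF        PV=CF/(1+0.008)^t    t·PV
  1         1.25         1.2401         1.2401
  2         1.25         1.2302         2.4605
  3         1.25         1.2205         3.6614
  4         1.25         1.2108         4.8431
  5         1.25         1.2012         6.0059
  6         1.25         1.1916         7.1499
  7         1.25         1.1822         8.2753
  8     1,001.25       939.4167     7,515.3335
  Σ                    947.8933     7,548.9697
P = 947.8933; D_Mac = 7.96394 half-year periods = 3.98197 yrs; D_mod = 3.98197/(1+0.008) = 3.95037 yrs.
ΔP/P ≈ -D_mod · Δy = -3.95037 × (-0.0015) = +0.005926 = +0.5926%.

+0.59%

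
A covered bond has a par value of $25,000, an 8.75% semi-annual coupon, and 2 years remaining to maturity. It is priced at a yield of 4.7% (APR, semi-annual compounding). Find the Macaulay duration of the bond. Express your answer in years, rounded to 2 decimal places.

Periodic yield y = 0.0235. Discount each cash flow and weight by its period:
  t   CF        PV=CF/(1+0.0235)^t    t·PV
  1     1,093.75     1,068.6370     1,068.6370
  2     1,093.75     1,044.1007     2,088.2013
  3     1,093.75     1,020.1277     3,060.3830
  4    26,093.75    23,778.5358    95,114.1433
  Σ                 26,911.4012   101,331.3646
Price P = Σ PV = 26,911.4012.
Macaulay duration = Σ(t·PV) / P = 101,331.3646 / 26,911.4012 = 3.76537 half-year periods.
In years: 3.76537 / 2 = 1.88268 years.

1.88 years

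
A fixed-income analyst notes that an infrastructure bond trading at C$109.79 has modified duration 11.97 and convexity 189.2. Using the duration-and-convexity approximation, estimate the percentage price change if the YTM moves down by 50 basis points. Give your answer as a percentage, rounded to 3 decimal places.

Duration effect: -D_mod·Δy = -11.97 × (-0.005) = +0.059850
Convexity effect: ½·C·(Δy)² = 0.5 × 189.2 × (-0.005)² = +0.0023650
ΔP/P ≈ +0.059850 + 0.0023650 = +0.062215
= +6.2215%.

+6.222%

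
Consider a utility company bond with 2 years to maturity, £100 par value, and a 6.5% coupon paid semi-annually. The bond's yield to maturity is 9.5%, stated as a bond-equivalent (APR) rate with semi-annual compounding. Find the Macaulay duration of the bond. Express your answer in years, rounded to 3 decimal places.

Periodic yield y = 0.0475. Discount each cash flow and weight by its period:
  t   CF        PV=CF/(1+0.0475)^t    t·PV
  1         3.25         3.1026         3.1026
  2         3.25         2.9619         5.9239
  3         3.25         2.8276         8.4829
  4       103.25        85.7579       343.0314
  Σ                     94.6500       360.5408
Price P = Σ PV = 94.6500.
Macaulay duration = Σ(t·PV) / P = 360.5408 / 94.6500 = 3.80920 half-year periods.
In years: 3.80920 / 2 = 1.90460 years.

1.905 years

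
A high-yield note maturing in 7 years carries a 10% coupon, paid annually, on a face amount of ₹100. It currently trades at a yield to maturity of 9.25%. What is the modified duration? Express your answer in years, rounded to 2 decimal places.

Periodic yield y = 0.0925. First find Macaulay duration:
  t   CF        PV=CF/(1+0.0925)^t    t·PV
  1        10.00         9.1533         9.1533
  2        10.00         8.3783        16.7566
  3        10.00         7.6689        23.0068
  4        10.00         7.0196        28.0785
  5        10.00         6.4253        32.1265
  6        10.00         5.8813        35.2876
  7       110.00        59.2165       414.5153
  Σ                    103.7433       558.9247
P = 103.7433; Macaulay duration = 558.9247 / 103.7433 = 5.38758 years.
Modified duration = D_Mac / (1 + y) = 5.38758 / 1.0925 = 4.93142 years.

4.93 years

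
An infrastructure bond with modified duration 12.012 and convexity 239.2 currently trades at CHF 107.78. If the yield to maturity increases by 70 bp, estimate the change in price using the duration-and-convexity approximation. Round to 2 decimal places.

-CHF 8.43

Duration effect: -D_mod·Δy = -12.012 × (+0.007) = -0.084084
Convexity effect: ½·C·(Δy)² = 0.5 × 239.2 × (0.007)² = +0.0058604
ΔP/P ≈ -0.084084 + 0.0058604 = -0.0782236
ΔP ≈ 107.78 × (-0.0782236) = -8.430939608.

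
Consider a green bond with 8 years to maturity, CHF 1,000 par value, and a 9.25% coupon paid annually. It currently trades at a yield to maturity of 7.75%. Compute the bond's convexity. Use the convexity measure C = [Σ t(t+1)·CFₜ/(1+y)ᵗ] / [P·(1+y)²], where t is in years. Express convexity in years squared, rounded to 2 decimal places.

42.52

With y = 0.0775:
  t   CF        PV=CF/(1+0.0775)^t    t·PV        t(t+1)·PV
  1        92.50        85.8469        85.8469         171.6937
  2        92.50        79.6723       159.3445         478.0336
  3        92.50        73.9418       221.8253         887.3014
  4        92.50        68.6235       274.4938       1,372.4692
  5        92.50        63.6877       318.4383       1,910.6300
  6        92.50        59.1069       354.6413       2,482.4891
  7        92.50        54.8556       383.9890       3,071.9123
  8     1,092.50       601.2889     4,810.3115      43,292.8036
  Σ                  1,087.0234     6,608.8908      53,667.3329
P = 1,087.0234.
Convexity = Σ t(t+1)·PV / [P·(1+y)²] = 53,667.3329 / (1,087.0234 × 1.161006) = 42.52424.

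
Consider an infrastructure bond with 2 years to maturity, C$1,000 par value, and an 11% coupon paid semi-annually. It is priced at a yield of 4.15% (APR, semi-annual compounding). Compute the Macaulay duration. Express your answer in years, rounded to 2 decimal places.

1.86 years

Periodic yield y = 0.02075. Discount each cash flow and weight by its period:
  t   CF        PV=CF/(1+0.02075)^t    t·PV
  1        55.00        53.8819        53.8819
  2        55.00        52.7866       105.5733
  3        55.00        51.7136       155.1407
  4     1,055.00       971.7955     3,887.1822
  Σ                  1,130.1777     4,201.7781
Price P = Σ PV = 1,130.1777.
Macaulay duration = Σ(t·PV) / P = 4,201.7781 / 1,130.1777 = 3.71780 half-year periods.
In years: 3.71780 / 2 = 1.85890 years.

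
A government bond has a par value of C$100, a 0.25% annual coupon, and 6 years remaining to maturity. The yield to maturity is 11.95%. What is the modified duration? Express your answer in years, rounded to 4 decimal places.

5.3094 years

Periodic yield y = 0.1195. First find Macaulay duration:
  t   CF        PV=CF/(1+0.1195)^t    t·PV
  1         0.25         0.2233         0.2233
  2         0.25         0.1995         0.3990
  3         0.25         0.1782         0.5346
  4         0.25         0.1592         0.6367
  5         0.25         0.1422         0.7109
  6       100.25        50.9260       305.5562
  Σ                     51.8283       308.0605
P = 51.8283; Macaulay duration = 308.0605 / 51.8283 = 5.94386 years.
Modified duration = D_Mac / (1 + y) = 5.94386 / 1.1195 = 5.30939 years.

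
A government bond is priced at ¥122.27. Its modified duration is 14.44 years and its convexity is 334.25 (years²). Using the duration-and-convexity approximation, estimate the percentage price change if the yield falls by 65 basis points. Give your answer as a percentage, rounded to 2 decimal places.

Duration effect: -D_mod·Δy = -14.44 × (-0.0065) = +0.093860
Convexity effect: ½·C·(Δy)² = 0.5 × 334.25 × (-0.0065)² = +0.00706103125
ΔP/P ≈ +0.093860 + 0.00706103125 = +0.10092103125
= +10.092103125%.

+10.09%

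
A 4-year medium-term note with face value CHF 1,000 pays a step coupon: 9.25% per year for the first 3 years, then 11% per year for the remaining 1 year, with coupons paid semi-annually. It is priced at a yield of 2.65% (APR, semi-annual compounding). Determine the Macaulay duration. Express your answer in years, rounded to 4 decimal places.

3.5046 years

Periodic yield y = 0.01325. Discount each cash flow and weight by its period:
  t   CF        PV=CF/(1+0.01325)^t    t·PV
  1        46.25        45.6452        45.6452
  2        46.25        45.0483        90.0966
  3        46.25        44.4592       133.3777
  4        46.25        43.8778       175.5114
  5        46.25        43.3041       216.5203
  6        46.25        42.7378       256.4267
  7        55.00        50.1587       351.1110
  8     1,055.00       949.5538     7,596.4301
  Σ                  1,264.7849     8,865.1191
Price P = Σ PV = 1,264.7849.
Macaulay duration = Σ(t·PV) / P = 8,865.1191 / 1,264.7849 = 7.00919 half-year periods.
In years: 7.00919 / 2 = 3.50460 years.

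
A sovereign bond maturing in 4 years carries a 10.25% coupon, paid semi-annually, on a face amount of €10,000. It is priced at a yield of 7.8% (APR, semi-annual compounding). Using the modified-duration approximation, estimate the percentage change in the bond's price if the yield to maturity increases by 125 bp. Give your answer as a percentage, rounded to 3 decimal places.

Periodic yield y = 0.039. Modified duration first:
  t   CF        PV=CF/(1+0.039)^t    t·PV
  1       512.50       493.2628       493.2628
  2       512.50       474.7476       949.4952
  3       512.50       456.9274     1,370.7823
  4       512.50       439.7762     1,759.1046
  5       512.50       423.2687     2,116.3434
  6       512.50       407.3808     2,444.2850
  7       512.50       392.0893     2,744.6254
  8    10,512.50     7,740.7248    61,925.7985
  Σ                 10,828.1776    73,803.6971
P = 10,828.1776; D_Mac = 6.81589 half-year periods = 3.40795 yrs; D_mod = 3.40795/(1+0.039) = 3.28003 yrs.
ΔP/P ≈ -D_mod · Δy = -3.28003 × (+0.0125) = -0.041000 = -4.1000%.

-4.100%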